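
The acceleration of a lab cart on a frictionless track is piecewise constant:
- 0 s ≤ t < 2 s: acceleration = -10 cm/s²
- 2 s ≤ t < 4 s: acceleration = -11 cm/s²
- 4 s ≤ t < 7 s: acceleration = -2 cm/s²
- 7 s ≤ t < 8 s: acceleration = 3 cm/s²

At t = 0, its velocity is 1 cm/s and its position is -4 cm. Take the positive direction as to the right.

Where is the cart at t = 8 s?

-259.5 cm

On each constant-a segment, Δv = aΔt and Δx = v₀Δt + ½aΔt²; chain segment to segment.
0–2 s: v starts 1 cm/s; Δx = 1·2 + ½·-10·2² = -18 cm; v ends -19 cm/s.
2–4 s: v starts -19 cm/s; Δx = -19·2 + ½·-11·2² = -60 cm; v ends -41 cm/s.
4–7 s: v starts -41 cm/s; Δx = -41·3 + ½·-2·3² = -132 cm; v ends -47 cm/s.
7–8 s: v starts -47 cm/s; Δx = -47·1 + ½·3·1² = -45.5 cm; v ends -44 cm/s.
x(8) = -4 + Σ Δx = -259.5 cm.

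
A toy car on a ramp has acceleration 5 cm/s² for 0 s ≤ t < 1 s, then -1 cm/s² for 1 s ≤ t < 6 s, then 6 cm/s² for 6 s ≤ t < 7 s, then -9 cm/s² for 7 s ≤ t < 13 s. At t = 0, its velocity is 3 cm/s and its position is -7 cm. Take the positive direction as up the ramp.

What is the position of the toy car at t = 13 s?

-76 cm

On each constant-a segment, Δv = aΔt and Δx = v₀Δt + ½aΔt²; chain segment to segment.
0–1 s: v starts 3 cm/s; Δx = 3·1 + ½·5·1² = 5.5 cm; v ends 8 cm/s.
1–6 s: v starts 8 cm/s; Δx = 8·5 + ½·-1·5² = 27.5 cm; v ends 3 cm/s.
6–7 s: v starts 3 cm/s; Δx = 3·1 + ½·6·1² = 6 cm; v ends 9 cm/s.
7–13 s: v starts 9 cm/s; Δx = 9·6 + ½·-9·6² = -108 cm; v ends -45 cm/s.
x(13) = -7 + Σ Δx = -76 cm.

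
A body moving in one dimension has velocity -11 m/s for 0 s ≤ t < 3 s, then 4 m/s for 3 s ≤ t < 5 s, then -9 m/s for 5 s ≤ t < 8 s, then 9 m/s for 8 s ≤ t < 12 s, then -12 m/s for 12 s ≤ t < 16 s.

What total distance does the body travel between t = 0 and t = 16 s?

Total distance travelled is ∫|v| dt — sum the magnitudes of each area piece.
0–3 s: |-11| × 3 = 33 m
3–5 s: |4| × 2 = 8 m
5–8 s: |-9| × 3 = 27 m
8–12 s: |9| × 4 = 36 m
12–16 s: |-12| × 4 = 48 m
Total distance = 152 m

152 m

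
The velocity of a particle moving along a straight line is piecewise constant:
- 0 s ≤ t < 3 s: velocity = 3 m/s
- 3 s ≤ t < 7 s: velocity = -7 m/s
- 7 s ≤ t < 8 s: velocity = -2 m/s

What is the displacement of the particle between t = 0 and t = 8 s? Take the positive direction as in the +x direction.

-21 m

Displacement is the signed area under the v-t curve.
0–3 s: 3 × 3 = 9 m
3–7 s: -7 × 4 = -28 m
7–8 s: -2 × 1 = -2 m
Net displacement = -21 m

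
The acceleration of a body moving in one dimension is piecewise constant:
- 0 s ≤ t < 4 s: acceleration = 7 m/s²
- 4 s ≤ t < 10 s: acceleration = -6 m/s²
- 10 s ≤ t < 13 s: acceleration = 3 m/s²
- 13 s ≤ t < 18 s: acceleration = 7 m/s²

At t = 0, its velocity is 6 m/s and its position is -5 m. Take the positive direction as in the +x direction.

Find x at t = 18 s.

On each constant-a segment, Δv = aΔt and Δx = v₀Δt + ½aΔt²; chain segment to segment.
0–4 s: v starts 6 m/s; Δx = 6·4 + ½·7·4² = 80 m; v ends 34 m/s.
4–10 s: v starts 34 m/s; Δx = 34·6 + ½·-6·6² = 96 m; v ends -2 m/s.
10–13 s: v starts -2 m/s; Δx = -2·3 + ½·3·3² = 7.5 m; v ends 7 m/s.
13–18 s: v starts 7 m/s; Δx = 7·5 + ½·7·5² = 122.5 m; v ends 42 m/s.
x(18) = -5 + Σ Δx = 301 m.

301 m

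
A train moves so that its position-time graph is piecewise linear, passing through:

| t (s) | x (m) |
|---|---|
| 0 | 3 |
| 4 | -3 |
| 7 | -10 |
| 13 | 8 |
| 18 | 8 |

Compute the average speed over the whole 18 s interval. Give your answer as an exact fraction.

Average speed = (total path length)/(elapsed time); on a piecewise-linear x-t graph the path length is Σ|Δx|.
0–4 s: |Δx| = |-3 − 3| = 6 m
4–7 s: |Δx| = |-10 − -3| = 7 m
7–13 s: |Δx| = |8 − -10| = 18 m
13–18 s: |Δx| = |8 − 8| = 0 m
Total path = 31 m; average speed = 31/18 = 31/18 m/s.

31/18 m/s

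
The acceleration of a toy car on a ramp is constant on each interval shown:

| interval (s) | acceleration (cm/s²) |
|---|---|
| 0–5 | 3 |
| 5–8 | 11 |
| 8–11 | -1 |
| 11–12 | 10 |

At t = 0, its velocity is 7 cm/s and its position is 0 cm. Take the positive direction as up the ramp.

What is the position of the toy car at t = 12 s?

405.5 cm

On each constant-a segment, Δv = aΔt and Δx = v₀Δt + ½aΔt²; chain segment to segment.
0–5 s: v starts 7 cm/s; Δx = 7·5 + ½·3·5² = 72.5 cm; v ends 22 cm/s.
5–8 s: v starts 22 cm/s; Δx = 22·3 + ½·11·3² = 115.5 cm; v ends 55 cm/s.
8–11 s: v starts 55 cm/s; Δx = 55·3 + ½·-1·3² = 160.5 cm; v ends 52 cm/s.
11–12 s: v starts 52 cm/s; Δx = 52·1 + ½·10·1² = 57 cm; v ends 62 cm/s.
x(12) = 0 + Σ Δx = 405.5 cm.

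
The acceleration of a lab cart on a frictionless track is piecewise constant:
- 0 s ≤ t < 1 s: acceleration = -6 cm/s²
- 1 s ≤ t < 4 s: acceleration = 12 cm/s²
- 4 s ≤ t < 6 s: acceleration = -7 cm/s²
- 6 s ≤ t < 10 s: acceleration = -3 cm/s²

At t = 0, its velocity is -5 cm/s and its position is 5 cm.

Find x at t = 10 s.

On each constant-a segment, Δv = aΔt and Δx = v₀Δt + ½aΔt²; chain segment to segment.
0–1 s: v starts -5 cm/s; Δx = -5·1 + ½·-6·1² = -8 cm; v ends -11 cm/s.
1–4 s: v starts -11 cm/s; Δx = -11·3 + ½·12·3² = 21 cm; v ends 25 cm/s.
4–6 s: v starts 25 cm/s; Δx = 25·2 + ½·-7·2² = 36 cm; v ends 11 cm/s.
6–10 s: v starts 11 cm/s; Δx = 11·4 + ½·-3·4² = 20 cm; v ends -1 cm/s.
x(10) = 5 + Σ Δx = 74 cm.

74 cm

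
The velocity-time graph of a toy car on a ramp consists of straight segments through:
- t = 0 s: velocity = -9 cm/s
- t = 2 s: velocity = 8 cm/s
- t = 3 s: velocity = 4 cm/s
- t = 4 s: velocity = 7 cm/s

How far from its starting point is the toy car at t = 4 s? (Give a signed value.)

10.5 cm

Displacement is the signed area under the v-t curve.
0–2 s: ½(-9 + 8)(2) = -1 cm
2–3 s: ½(8 + 4)(1) = 6 cm
3–4 s: ½(4 + 7)(1) = 5.5 cm
Net displacement = 10.5 cm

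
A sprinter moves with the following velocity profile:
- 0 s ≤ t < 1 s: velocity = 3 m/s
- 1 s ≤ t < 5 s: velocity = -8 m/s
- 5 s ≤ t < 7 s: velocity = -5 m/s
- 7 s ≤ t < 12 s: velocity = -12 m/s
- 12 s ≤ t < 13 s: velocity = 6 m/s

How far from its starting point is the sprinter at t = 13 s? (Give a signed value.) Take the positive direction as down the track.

-93 m

Net displacement equals the area under the velocity-time graph (areas below the axis count negative).
0–1 s: 3 × 1 = 3 m
1–5 s: -8 × 4 = -32 m
5–7 s: -5 × 2 = -10 m
7–12 s: -12 × 5 = -60 m
12–13 s: 6 × 1 = 6 m
Net displacement = -93 m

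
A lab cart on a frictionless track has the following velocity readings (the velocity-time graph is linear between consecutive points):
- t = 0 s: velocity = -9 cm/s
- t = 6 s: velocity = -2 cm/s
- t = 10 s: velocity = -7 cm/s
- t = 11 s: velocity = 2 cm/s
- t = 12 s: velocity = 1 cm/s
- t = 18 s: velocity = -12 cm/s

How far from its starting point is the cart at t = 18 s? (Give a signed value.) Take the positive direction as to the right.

-85 cm

Displacement is the signed area under the v-t curve.
0–6 s: ½(-9 + -2)(6) = -33 cm
6–10 s: ½(-2 + -7)(4) = -18 cm
10–11 s: ½(-7 + 2)(1) = -2.5 cm
11–12 s: ½(2 + 1)(1) = 1.5 cm
12–18 s: ½(1 + -12)(6) = -33 cm
Net displacement = -85 cm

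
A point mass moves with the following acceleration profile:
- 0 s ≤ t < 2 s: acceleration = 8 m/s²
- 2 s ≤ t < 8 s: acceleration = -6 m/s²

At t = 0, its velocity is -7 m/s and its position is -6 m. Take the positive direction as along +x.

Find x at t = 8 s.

-58 m

On each constant-a segment, Δv = aΔt and Δx = v₀Δt + ½aΔt²; chain segment to segment.
0–2 s: v starts -7 m/s; Δx = -7·2 + ½·8·2² = 2 m; v ends 9 m/s.
2–8 s: v starts 9 m/s; Δx = 9·6 + ½·-6·6² = -54 m; v ends -27 m/s.
x(8) = -6 + Σ Δx = -58 m.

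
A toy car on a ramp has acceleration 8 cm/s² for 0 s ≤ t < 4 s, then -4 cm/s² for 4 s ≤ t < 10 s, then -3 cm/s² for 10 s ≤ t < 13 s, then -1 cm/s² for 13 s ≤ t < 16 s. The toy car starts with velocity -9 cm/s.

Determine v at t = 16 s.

Δv equals the area under the a-t graph; then v = v₀ + Δv.
0–4 s: 8 × 4 = 32 cm/s
4–10 s: -4 × 6 = -24 cm/s
10–13 s: -3 × 3 = -9 cm/s
13–16 s: -1 × 3 = -3 cm/s
Δv = -4 cm/s, so v(16) = -9 + (-4) = -13 cm/s.

-13 cm/s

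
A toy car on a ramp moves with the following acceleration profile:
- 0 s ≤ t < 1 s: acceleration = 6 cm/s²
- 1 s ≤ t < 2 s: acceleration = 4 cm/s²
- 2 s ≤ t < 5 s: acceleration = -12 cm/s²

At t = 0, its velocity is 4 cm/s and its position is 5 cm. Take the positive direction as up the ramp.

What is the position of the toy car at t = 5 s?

On each constant-a segment, Δv = aΔt and Δx = v₀Δt + ½aΔt²; chain segment to segment.
0–1 s: v starts 4 cm/s; Δx = 4·1 + ½·6·1² = 7 cm; v ends 10 cm/s.
1–2 s: v starts 10 cm/s; Δx = 10·1 + ½·4·1² = 12 cm; v ends 14 cm/s.
2–5 s: v starts 14 cm/s; Δx = 14·3 + ½·-12·3² = -12 cm; v ends -22 cm/s.
x(5) = 5 + Σ Δx = 12 cm.

12 cm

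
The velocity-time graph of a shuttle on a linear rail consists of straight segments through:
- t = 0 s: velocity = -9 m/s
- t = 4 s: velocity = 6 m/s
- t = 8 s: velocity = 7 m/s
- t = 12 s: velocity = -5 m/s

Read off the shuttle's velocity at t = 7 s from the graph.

On 4–8 s the graph is linear from 6 to 7 m/s: v(7) = 6 + (7 − 6)·(7 − 4)/(8 − 4) = 6.75 m/s.

6.75 m/s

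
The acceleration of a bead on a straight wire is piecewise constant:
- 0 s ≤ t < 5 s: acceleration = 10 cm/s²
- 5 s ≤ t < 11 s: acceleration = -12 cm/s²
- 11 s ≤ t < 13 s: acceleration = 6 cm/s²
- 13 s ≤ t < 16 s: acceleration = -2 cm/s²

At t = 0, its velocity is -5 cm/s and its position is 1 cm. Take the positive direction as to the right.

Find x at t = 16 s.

On each constant-a segment, Δv = aΔt and Δx = v₀Δt + ½aΔt²; chain segment to segment.
0–5 s: v starts -5 cm/s; Δx = -5·5 + ½·10·5² = 100 cm; v ends 45 cm/s.
5–11 s: v starts 45 cm/s; Δx = 45·6 + ½·-12·6² = 54 cm; v ends -27 cm/s.
11–13 s: v starts -27 cm/s; Δx = -27·2 + ½·6·2² = -42 cm; v ends -15 cm/s.
13–16 s: v starts -15 cm/s; Δx = -15·3 + ½·-2·3² = -54 cm; v ends -21 cm/s.
x(16) = 1 + Σ Δx = 59 cm.

59 cm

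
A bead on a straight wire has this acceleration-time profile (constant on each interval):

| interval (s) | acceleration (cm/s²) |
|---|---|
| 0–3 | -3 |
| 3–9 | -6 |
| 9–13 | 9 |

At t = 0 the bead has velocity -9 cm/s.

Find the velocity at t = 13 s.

Δv equals the area under the a-t graph; then v = v₀ + Δv.
0–3 s: -3 × 3 = -9 cm/s
3–9 s: -6 × 6 = -36 cm/s
9–13 s: 9 × 4 = 36 cm/s
Δv = -9 cm/s, so v(13) = -9 + (-9) = -18 cm/s.

-18 cm/s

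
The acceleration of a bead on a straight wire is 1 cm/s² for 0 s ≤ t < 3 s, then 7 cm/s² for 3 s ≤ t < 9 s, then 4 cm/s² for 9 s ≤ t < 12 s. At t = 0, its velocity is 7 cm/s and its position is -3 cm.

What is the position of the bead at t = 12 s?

382.5 cm

On each constant-a segment, Δv = aΔt and Δx = v₀Δt + ½aΔt²; chain segment to segment.
0–3 s: v starts 7 cm/s; Δx = 7·3 + ½·1·3² = 25.5 cm; v ends 10 cm/s.
3–9 s: v starts 10 cm/s; Δx = 10·6 + ½·7·6² = 186 cm; v ends 52 cm/s.
9–12 s: v starts 52 cm/s; Δx = 52·3 + ½·4·3² = 174 cm; v ends 64 cm/s.
x(12) = -3 + Σ Δx = 382.5 cm.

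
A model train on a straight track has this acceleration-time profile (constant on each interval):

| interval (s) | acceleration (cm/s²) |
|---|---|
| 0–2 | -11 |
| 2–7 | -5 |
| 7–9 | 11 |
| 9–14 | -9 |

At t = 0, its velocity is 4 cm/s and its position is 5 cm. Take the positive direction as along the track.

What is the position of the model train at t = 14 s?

-443 cm

On each constant-a segment, Δv = aΔt and Δx = v₀Δt + ½aΔt²; chain segment to segment.
0–2 s: v starts 4 cm/s; Δx = 4·2 + ½·-11·2² = -14 cm; v ends -18 cm/s.
2–7 s: v starts -18 cm/s; Δx = -18·5 + ½·-5·5² = -152.5 cm; v ends -43 cm/s.
7–9 s: v starts -43 cm/s; Δx = -43·2 + ½·11·2² = -64 cm; v ends -21 cm/s.
9–14 s: v starts -21 cm/s; Δx = -21·5 + ½·-9·5² = -217.5 cm; v ends -66 cm/s.
x(14) = 5 + Σ Δx = -443 cm.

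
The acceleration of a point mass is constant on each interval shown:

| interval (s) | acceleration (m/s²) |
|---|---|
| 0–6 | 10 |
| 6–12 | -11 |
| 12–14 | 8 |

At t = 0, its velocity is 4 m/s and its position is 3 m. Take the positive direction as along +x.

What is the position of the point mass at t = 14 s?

405 m

On each constant-a segment, Δv = aΔt and Δx = v₀Δt + ½aΔt²; chain segment to segment.
0–6 s: v starts 4 m/s; Δx = 4·6 + ½·10·6² = 204 m; v ends 64 m/s.
6–12 s: v starts 64 m/s; Δx = 64·6 + ½·-11·6² = 186 m; v ends -2 m/s.
12–14 s: v starts -2 m/s; Δx = -2·2 + ½·8·2² = 12 m; v ends 14 m/s.
x(14) = 3 + Σ Δx = 405 m.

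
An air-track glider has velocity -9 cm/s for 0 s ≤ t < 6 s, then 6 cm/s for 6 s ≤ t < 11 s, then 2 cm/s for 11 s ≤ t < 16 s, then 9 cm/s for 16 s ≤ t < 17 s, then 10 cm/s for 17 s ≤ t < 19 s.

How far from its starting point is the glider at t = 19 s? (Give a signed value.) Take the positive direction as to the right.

Net displacement equals the area under the velocity-time graph (areas below the axis count negative).
0–6 s: -9 × 6 = -54 cm
6–11 s: 6 × 5 = 30 cm
11–16 s: 2 × 5 = 10 cm
16–17 s: 9 × 1 = 9 cm
17–19 s: 10 × 2 = 20 cm
Net displacement = 15 cm

15 cm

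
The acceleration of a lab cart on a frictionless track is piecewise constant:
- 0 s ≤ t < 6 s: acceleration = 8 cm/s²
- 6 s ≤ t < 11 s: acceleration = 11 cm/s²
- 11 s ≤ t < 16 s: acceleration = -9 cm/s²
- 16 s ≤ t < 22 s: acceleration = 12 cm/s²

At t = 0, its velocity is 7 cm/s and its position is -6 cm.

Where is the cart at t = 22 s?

1636 cm

On each constant-a segment, Δv = aΔt and Δx = v₀Δt + ½aΔt²; chain segment to segment.
0–6 s: v starts 7 cm/s; Δx = 7·6 + ½·8·6² = 186 cm; v ends 55 cm/s.
6–11 s: v starts 55 cm/s; Δx = 55·5 + ½·11·5² = 412.5 cm; v ends 110 cm/s.
11–16 s: v starts 110 cm/s; Δx = 110·5 + ½·-9·5² = 437.5 cm; v ends 65 cm/s.
16–22 s: v starts 65 cm/s; Δx = 65·6 + ½·12·6² = 606 cm; v ends 137 cm/s.
x(22) = -6 + Σ Δx = 1636 cm.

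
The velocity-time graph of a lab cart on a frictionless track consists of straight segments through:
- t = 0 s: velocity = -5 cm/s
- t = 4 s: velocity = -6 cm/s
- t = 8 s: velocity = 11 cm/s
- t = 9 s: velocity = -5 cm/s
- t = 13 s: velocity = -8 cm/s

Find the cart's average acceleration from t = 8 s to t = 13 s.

Average acceleration = Δv/Δt = (-8 − 11)/(13 − 8) = -3.8 cm/s².

-3.8 cm/s²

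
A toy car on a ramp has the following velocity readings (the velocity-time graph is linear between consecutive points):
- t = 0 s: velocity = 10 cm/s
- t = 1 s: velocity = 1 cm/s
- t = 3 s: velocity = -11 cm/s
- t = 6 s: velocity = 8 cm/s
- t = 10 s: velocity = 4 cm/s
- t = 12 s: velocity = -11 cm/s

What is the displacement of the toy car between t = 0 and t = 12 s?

Displacement is the signed area under the v-t curve.
0–1 s: ½(10 + 1)(1) = 5.5 cm
1–3 s: ½(1 + -11)(2) = -10 cm
3–6 s: ½(-11 + 8)(3) = -4.5 cm
6–10 s: ½(8 + 4)(4) = 24 cm
10–12 s: ½(4 + -11)(2) = -7 cm
Net displacement = 8 cm

8 cm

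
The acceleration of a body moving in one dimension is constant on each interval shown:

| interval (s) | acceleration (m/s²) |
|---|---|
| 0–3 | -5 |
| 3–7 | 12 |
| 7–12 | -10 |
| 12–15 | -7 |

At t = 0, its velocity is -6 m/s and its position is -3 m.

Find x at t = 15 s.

-122 m

On each constant-a segment, Δv = aΔt and Δx = v₀Δt + ½aΔt²; chain segment to segment.
0–3 s: v starts -6 m/s; Δx = -6·3 + ½·-5·3² = -40.5 m; v ends -21 m/s.
3–7 s: v starts -21 m/s; Δx = -21·4 + ½·12·4² = 12 m; v ends 27 m/s.
7–12 s: v starts 27 m/s; Δx = 27·5 + ½·-10·5² = 10 m; v ends -23 m/s.
12–15 s: v starts -23 m/s; Δx = -23·3 + ½·-7·3² = -100.5 m; v ends -44 m/s.
x(15) = -3 + Σ Δx = -122 m.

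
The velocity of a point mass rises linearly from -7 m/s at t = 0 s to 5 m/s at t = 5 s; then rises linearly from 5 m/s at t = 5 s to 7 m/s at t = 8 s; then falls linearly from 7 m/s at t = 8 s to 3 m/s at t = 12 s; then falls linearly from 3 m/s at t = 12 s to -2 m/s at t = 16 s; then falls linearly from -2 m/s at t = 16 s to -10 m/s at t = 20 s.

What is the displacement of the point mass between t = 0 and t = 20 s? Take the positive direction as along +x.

11 m

Net displacement equals the area under the velocity-time graph (areas below the axis count negative).
0–5 s: ½(-7 + 5)(5) = -5 m
5–8 s: ½(5 + 7)(3) = 18 m
8–12 s: ½(7 + 3)(4) = 20 m
12–16 s: ½(3 + -2)(4) = 2 m
16–20 s: ½(-2 + -10)(4) = -24 m
Net displacement = 11 m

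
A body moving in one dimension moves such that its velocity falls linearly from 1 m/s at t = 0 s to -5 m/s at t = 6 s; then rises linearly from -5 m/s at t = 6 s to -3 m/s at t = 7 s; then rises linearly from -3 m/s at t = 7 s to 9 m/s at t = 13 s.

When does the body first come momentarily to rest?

t = 1 s

v changes sign on 0–6 s (from 1 to -5); the graph is linear there, so v = 0 at t = 0 + (-1)·(6 − 0)/(-5 − 1) = 1 s.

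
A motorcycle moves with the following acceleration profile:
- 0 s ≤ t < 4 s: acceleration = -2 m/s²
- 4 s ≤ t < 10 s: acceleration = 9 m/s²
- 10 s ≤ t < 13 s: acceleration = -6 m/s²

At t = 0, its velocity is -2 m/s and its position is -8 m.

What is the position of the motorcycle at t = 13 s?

175 m

On each constant-a segment, Δv = aΔt and Δx = v₀Δt + ½aΔt²; chain segment to segment.
0–4 s: v starts -2 m/s; Δx = -2·4 + ½·-2·4² = -24 m; v ends -10 m/s.
4–10 s: v starts -10 m/s; Δx = -10·6 + ½·9·6² = 102 m; v ends 44 m/s.
10–13 s: v starts 44 m/s; Δx = 44·3 + ½·-6·3² = 105 m; v ends 26 m/s.
x(13) = -8 + Σ Δx = 175 m.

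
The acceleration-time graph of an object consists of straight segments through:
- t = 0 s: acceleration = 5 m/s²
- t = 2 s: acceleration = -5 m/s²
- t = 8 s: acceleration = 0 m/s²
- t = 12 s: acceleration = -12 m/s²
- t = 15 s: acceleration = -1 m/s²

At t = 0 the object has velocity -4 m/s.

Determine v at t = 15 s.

-62.5 m/s

Δv equals the area under the a-t graph; then v = v₀ + Δv.
0–2 s: ½(5 + -5)(2) = 0 m/s
2–8 s: ½(-5 + 0)(6) = -15 m/s
8–12 s: ½(0 + -12)(4) = -24 m/s
12–15 s: ½(-12 + -1)(3) = -19.5 m/s
Δv = -58.5 m/s, so v(15) = -4 + (-58.5) = -62.5 m/s.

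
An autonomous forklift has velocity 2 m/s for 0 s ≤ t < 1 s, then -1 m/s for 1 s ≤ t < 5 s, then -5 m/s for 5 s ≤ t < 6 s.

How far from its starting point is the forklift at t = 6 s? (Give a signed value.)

-7 m

Displacement is the signed area under the v-t curve.
0–1 s: 2 × 1 = 2 m
1–5 s: -1 × 4 = -4 m
5–6 s: -5 × 1 = -5 m
Net displacement = -7 m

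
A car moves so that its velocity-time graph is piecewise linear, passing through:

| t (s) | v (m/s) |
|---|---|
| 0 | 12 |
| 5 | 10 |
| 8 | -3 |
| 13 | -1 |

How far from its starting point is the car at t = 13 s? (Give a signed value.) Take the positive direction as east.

55.5 m

Displacement is the signed area under the v-t curve.
0–5 s: ½(12 + 10)(5) = 55 m
5–8 s: ½(10 + -3)(3) = 10.5 m
8–13 s: ½(-3 + -1)(5) = -10 m
Net displacement = 55.5 m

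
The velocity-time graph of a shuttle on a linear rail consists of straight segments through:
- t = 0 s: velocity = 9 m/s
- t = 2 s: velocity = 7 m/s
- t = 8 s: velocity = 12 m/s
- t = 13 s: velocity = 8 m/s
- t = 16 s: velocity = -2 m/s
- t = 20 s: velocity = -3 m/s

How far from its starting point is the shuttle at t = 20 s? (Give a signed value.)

122 m

Displacement is the signed area under the v-t curve.
0–2 s: ½(9 + 7)(2) = 16 m
2–8 s: ½(7 + 12)(6) = 57 m
8–13 s: ½(12 + 8)(5) = 50 m
13–16 s: ½(8 + -2)(3) = 9 m
16–20 s: ½(-2 + -3)(4) = -10 m
Net displacement = 122 m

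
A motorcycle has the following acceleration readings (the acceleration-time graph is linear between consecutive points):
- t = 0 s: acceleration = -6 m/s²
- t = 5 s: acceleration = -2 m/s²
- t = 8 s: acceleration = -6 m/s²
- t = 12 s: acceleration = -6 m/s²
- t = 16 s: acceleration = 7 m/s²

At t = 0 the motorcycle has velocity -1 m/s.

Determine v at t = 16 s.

Δv equals the area under the a-t graph; then v = v₀ + Δv.
0–5 s: ½(-6 + -2)(5) = -20 m/s
5–8 s: ½(-2 + -6)(3) = -12 m/s
8–12 s: -6 × 4 = -24 m/s
12–16 s: ½(-6 + 7)(4) = 2 m/s
Δv = -54 m/s, so v(16) = -1 + (-54) = -55 m/s.

-55 m/s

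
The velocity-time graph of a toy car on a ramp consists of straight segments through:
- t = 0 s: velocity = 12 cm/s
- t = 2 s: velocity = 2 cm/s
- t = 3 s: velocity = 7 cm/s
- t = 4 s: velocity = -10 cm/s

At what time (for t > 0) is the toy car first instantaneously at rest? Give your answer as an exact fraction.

t = 58/17 s

v changes sign on 3–4 s (from 7 to -10); the graph is linear there, so v = 0 at t = 3 + (-7)·(4 − 3)/(-10 − 7) = 58/17 s.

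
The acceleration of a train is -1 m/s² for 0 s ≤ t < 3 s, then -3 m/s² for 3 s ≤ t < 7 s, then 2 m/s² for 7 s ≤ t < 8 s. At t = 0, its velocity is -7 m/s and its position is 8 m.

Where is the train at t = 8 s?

-102.5 m

On each constant-a segment, Δv = aΔt and Δx = v₀Δt + ½aΔt²; chain segment to segment.
0–3 s: v starts -7 m/s; Δx = -7·3 + ½·-1·3² = -25.5 m; v ends -10 m/s.
3–7 s: v starts -10 m/s; Δx = -10·4 + ½·-3·4² = -64 m; v ends -22 m/s.
7–8 s: v starts -22 m/s; Δx = -22·1 + ½·2·1² = -21 m; v ends -20 m/s.
x(8) = 8 + Σ Δx = -102.5 m.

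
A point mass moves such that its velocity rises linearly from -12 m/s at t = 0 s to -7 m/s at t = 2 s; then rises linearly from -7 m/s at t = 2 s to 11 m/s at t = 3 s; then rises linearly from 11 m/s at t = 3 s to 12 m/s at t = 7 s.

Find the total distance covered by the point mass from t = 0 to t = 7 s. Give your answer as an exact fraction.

1255/18 m

Total distance travelled is ∫|v| dt — sum the magnitudes of each area piece.
0–2 s: |½(-12 + -7)(2)| = 19 m
2–3 s: v = 0 at t = 43/18 s; triangle areas 49/36 + 121/36 = 85/18 m
3–7 s: |½(11 + 12)(4)| = 46 m
Total distance = 1255/18 m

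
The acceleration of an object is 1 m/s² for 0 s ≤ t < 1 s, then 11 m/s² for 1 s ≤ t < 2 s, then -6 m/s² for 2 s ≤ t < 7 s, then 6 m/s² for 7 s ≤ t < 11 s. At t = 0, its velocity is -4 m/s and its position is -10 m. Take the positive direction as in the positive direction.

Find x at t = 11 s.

-86 m

On each constant-a segment, Δv = aΔt and Δx = v₀Δt + ½aΔt²; chain segment to segment.
0–1 s: v starts -4 m/s; Δx = -4·1 + ½·1·1² = -3.5 m; v ends -3 m/s.
1–2 s: v starts -3 m/s; Δx = -3·1 + ½·11·1² = 2.5 m; v ends 8 m/s.
2–7 s: v starts 8 m/s; Δx = 8·5 + ½·-6·5² = -35 m; v ends -22 m/s.
7–11 s: v starts -22 m/s; Δx = -22·4 + ½·6·4² = -40 m; v ends 2 m/s.
x(11) = -10 + Σ Δx = -86 m.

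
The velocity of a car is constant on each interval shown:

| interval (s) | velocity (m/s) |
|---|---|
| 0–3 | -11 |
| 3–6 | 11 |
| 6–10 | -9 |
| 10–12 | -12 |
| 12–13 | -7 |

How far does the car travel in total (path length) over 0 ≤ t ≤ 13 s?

Total distance travelled is ∫|v| dt — sum the magnitudes of each area piece.
0–3 s: |-11| × 3 = 33 m
3–6 s: |11| × 3 = 33 m
6–10 s: |-9| × 4 = 36 m
10–12 s: |-12| × 2 = 24 m
12–13 s: |-7| × 1 = 7 m
Total distance = 133 m

133 m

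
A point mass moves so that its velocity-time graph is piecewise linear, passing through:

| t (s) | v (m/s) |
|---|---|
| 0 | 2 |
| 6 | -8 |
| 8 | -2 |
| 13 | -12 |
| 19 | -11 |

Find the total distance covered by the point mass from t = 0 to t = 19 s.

Distance (not displacement) is the total path length: add the absolute areas under v-t.
0–6 s: v = 0 at t = 1.2 s; triangle areas 1.2 + 19.2 = 20.4 m
6–8 s: |½(-8 + -2)(2)| = 10 m
8–13 s: |½(-2 + -12)(5)| = 35 m
13–19 s: |½(-12 + -11)(6)| = 69 m
Total distance = 134.4 m

134.4 m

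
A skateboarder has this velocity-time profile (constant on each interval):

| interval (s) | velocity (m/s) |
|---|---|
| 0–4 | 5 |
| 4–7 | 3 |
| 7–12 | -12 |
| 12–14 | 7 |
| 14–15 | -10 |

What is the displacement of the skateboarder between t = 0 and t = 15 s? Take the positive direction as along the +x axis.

-27 m

Displacement is the signed area under the v-t curve.
0–4 s: 5 × 4 = 20 m
4–7 s: 3 × 3 = 9 m
7–12 s: -12 × 5 = -60 m
12–14 s: 7 × 2 = 14 m
14–15 s: -10 × 1 = -10 m
Net displacement = -27 m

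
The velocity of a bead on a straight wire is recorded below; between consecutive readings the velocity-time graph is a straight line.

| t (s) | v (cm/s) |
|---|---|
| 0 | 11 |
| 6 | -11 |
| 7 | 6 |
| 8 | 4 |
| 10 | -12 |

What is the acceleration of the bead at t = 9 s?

Acceleration is the slope of the v-t graph on 8–10 s: (-12 − 4)/(10 − 8) = -8 cm/s².

-8 cm/s²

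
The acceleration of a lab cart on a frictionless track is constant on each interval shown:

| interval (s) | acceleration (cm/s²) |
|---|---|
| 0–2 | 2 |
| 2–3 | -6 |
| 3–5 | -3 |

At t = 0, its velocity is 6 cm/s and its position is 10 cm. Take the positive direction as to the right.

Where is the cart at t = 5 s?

On each constant-a segment, Δv = aΔt and Δx = v₀Δt + ½aΔt²; chain segment to segment.
0–2 s: v starts 6 cm/s; Δx = 6·2 + ½·2·2² = 16 cm; v ends 10 cm/s.
2–3 s: v starts 10 cm/s; Δx = 10·1 + ½·-6·1² = 7 cm; v ends 4 cm/s.
3–5 s: v starts 4 cm/s; Δx = 4·2 + ½·-3·2² = 2 cm; v ends -2 cm/s.
x(5) = 10 + Σ Δx = 35 cm.

35 cm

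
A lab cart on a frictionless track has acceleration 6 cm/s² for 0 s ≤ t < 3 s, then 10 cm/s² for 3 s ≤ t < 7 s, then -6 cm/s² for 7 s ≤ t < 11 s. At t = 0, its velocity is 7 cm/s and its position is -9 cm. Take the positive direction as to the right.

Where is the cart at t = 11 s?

431 cm

On each constant-a segment, Δv = aΔt and Δx = v₀Δt + ½aΔt²; chain segment to segment.
0–3 s: v starts 7 cm/s; Δx = 7·3 + ½·6·3² = 48 cm; v ends 25 cm/s.
3–7 s: v starts 25 cm/s; Δx = 25·4 + ½·10·4² = 180 cm; v ends 65 cm/s.
7–11 s: v starts 65 cm/s; Δx = 65·4 + ½·-6·4² = 212 cm; v ends 41 cm/s.
x(11) = -9 + Σ Δx = 431 cm.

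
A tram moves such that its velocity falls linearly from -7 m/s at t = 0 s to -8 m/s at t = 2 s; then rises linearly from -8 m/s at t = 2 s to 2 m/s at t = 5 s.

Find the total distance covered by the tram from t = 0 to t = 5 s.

25.2 m

Distance (not displacement) is the total path length: add the absolute areas under v-t.
0–2 s: |½(-7 + -8)(2)| = 15 m
2–5 s: v = 0 at t = 4.4 s; triangle areas 9.6 + 0.6 = 10.2 m
Total distance = 25.2 m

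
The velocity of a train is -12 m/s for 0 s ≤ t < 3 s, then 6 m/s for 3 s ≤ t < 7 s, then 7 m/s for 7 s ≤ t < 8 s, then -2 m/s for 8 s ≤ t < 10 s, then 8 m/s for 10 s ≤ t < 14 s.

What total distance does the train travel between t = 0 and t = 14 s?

103 m

Total distance travelled is ∫|v| dt — sum the magnitudes of each area piece.
0–3 s: |-12| × 3 = 36 m
3–7 s: |6| × 4 = 24 m
7–8 s: |7| × 1 = 7 m
8–10 s: |-2| × 2 = 4 m
10–14 s: |8| × 4 = 32 m
Total distance = 103 m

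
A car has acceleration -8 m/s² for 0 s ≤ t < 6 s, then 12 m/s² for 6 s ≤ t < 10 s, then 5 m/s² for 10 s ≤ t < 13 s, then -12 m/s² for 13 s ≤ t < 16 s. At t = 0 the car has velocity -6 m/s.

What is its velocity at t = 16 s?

-27 m/s

Δv equals the area under the a-t graph; then v = v₀ + Δv.
0–6 s: -8 × 6 = -48 m/s
6–10 s: 12 × 4 = 48 m/s
10–13 s: 5 × 3 = 15 m/s
13–16 s: -12 × 3 = -36 m/s
Δv = -21 m/s, so v(16) = -6 + (-21) = -27 m/s.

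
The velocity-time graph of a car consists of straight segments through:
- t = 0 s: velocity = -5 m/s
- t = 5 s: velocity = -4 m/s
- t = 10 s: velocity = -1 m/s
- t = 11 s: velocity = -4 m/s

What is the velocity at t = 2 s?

On 0–5 s the graph is linear from -5 to -4 m/s: v(2) = -5 + (-4 − -5)·(2 − 0)/(5 − 0) = -4.6 m/s.

-4.6 m/s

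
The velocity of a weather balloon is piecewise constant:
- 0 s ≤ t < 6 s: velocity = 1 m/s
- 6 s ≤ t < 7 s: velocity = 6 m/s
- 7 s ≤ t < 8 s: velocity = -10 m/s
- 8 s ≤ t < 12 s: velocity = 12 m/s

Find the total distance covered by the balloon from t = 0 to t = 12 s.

70 m

Distance (not displacement) is the total path length: add the absolute areas under v-t.
0–6 s: |1| × 6 = 6 m
6–7 s: |6| × 1 = 6 m
7–8 s: |-10| × 1 = 10 m
8–12 s: |12| × 4 = 48 m
Total distance = 70 m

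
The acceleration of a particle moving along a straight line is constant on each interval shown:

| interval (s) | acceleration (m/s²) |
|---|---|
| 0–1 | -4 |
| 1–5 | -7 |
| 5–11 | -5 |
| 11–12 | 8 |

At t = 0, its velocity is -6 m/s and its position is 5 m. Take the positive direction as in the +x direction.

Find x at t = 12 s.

On each constant-a segment, Δv = aΔt and Δx = v₀Δt + ½aΔt²; chain segment to segment.
0–1 s: v starts -6 m/s; Δx = -6·1 + ½·-4·1² = -8 m; v ends -10 m/s.
1–5 s: v starts -10 m/s; Δx = -10·4 + ½·-7·4² = -96 m; v ends -38 m/s.
5–11 s: v starts -38 m/s; Δx = -38·6 + ½·-5·6² = -318 m; v ends -68 m/s.
11–12 s: v starts -68 m/s; Δx = -68·1 + ½·8·1² = -64 m; v ends -60 m/s.
x(12) = 5 + Σ Δx = -481 m.

-481 m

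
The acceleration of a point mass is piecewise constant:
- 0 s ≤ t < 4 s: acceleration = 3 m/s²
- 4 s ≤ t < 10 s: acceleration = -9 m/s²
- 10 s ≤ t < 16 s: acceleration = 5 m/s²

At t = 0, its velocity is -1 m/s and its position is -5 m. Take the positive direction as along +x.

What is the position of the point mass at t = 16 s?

-249 m

On each constant-a segment, Δv = aΔt and Δx = v₀Δt + ½aΔt²; chain segment to segment.
0–4 s: v starts -1 m/s; Δx = -1·4 + ½·3·4² = 20 m; v ends 11 m/s.
4–10 s: v starts 11 m/s; Δx = 11·6 + ½·-9·6² = -96 m; v ends -43 m/s.
10–16 s: v starts -43 m/s; Δx = -43·6 + ½·5·6² = -168 m; v ends -13 m/s.
x(16) = -5 + Σ Δx = -249 m.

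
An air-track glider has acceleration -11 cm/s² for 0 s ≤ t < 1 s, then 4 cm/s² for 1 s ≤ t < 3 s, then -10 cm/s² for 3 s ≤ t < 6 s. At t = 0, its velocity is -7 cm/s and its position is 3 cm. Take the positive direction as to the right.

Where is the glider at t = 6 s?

-112.5 cm

On each constant-a segment, Δv = aΔt and Δx = v₀Δt + ½aΔt²; chain segment to segment.
0–1 s: v starts -7 cm/s; Δx = -7·1 + ½·-11·1² = -12.5 cm; v ends -18 cm/s.
1–3 s: v starts -18 cm/s; Δx = -18·2 + ½·4·2² = -28 cm; v ends -10 cm/s.
3–6 s: v starts -10 cm/s; Δx = -10·3 + ½·-10·3² = -75 cm; v ends -40 cm/s.
x(6) = 3 + Σ Δx = -112.5 cm.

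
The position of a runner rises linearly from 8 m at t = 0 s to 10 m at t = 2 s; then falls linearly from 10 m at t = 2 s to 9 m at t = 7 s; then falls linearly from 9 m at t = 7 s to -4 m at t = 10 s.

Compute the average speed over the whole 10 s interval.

Average speed = (total path length)/(elapsed time); on a piecewise-linear x-t graph the path length is Σ|Δx|.
0–2 s: |Δx| = |10 − 8| = 2 m
2–7 s: |Δx| = |9 − 10| = 1 m
7–10 s: |Δx| = |-4 − 9| = 13 m
Total path = 16 m; average speed = 16/10 = 1.6 m/s.

1.6 m/s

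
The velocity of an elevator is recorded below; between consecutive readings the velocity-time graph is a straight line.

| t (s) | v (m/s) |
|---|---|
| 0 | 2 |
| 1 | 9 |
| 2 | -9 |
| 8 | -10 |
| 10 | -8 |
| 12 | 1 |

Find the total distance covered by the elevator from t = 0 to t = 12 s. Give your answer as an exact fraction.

830/9 m

Total distance travelled is ∫|v| dt — sum the magnitudes of each area piece.
0–1 s: |½(2 + 9)(1)| = 5.5 m
1–2 s: v = 0 at t = 1.5 s; triangle areas 2.25 + 2.25 = 4.5 m
2–8 s: |½(-9 + -10)(6)| = 57 m
8–10 s: |½(-10 + -8)(2)| = 18 m
10–12 s: v = 0 at t = 106/9 s; triangle areas 64/9 + 1/9 = 65/9 m
Total distance = 830/9 m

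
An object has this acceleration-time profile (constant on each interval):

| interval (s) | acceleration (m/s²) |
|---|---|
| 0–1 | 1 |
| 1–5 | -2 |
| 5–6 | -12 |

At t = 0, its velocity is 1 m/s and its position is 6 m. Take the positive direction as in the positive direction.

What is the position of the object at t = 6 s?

-12.5 m

On each constant-a segment, Δv = aΔt and Δx = v₀Δt + ½aΔt²; chain segment to segment.
0–1 s: v starts 1 m/s; Δx = 1·1 + ½·1·1² = 1.5 m; v ends 2 m/s.
1–5 s: v starts 2 m/s; Δx = 2·4 + ½·-2·4² = -8 m; v ends -6 m/s.
5–6 s: v starts -6 m/s; Δx = -6·1 + ½·-12·1² = -12 m; v ends -18 m/s.
x(6) = 6 + Σ Δx = -12.5 m.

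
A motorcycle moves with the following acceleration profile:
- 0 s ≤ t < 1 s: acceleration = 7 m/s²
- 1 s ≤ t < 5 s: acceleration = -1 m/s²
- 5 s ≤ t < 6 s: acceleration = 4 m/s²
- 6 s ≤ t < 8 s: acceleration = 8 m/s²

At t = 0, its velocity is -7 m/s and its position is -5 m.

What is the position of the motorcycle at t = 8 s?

-2.5 m

On each constant-a segment, Δv = aΔt and Δx = v₀Δt + ½aΔt²; chain segment to segment.
0–1 s: v starts -7 m/s; Δx = -7·1 + ½·7·1² = -3.5 m; v ends 0 m/s.
1–5 s: v starts 0 m/s; Δx = 0·4 + ½·-1·4² = -8 m; v ends -4 m/s.
5–6 s: v starts -4 m/s; Δx = -4·1 + ½·4·1² = -2 m; v ends 0 m/s.
6–8 s: v starts 0 m/s; Δx = 0·2 + ½·8·2² = 16 m; v ends 16 m/s.
x(8) = -5 + Σ Δx = -2.5 m.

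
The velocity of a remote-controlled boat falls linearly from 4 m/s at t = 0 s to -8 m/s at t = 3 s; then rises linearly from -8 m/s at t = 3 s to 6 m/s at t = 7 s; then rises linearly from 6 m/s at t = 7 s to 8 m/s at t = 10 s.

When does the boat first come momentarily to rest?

v changes sign on 0–3 s (from 4 to -8); the graph is linear there, so v = 0 at t = 0 + (-4)·(3 − 0)/(-8 − 4) = 1 s.

t = 1 s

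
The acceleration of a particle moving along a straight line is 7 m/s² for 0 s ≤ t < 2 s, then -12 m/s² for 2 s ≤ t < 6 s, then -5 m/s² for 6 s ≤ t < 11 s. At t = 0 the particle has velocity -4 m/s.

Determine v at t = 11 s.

Δv equals the area under the a-t graph; then v = v₀ + Δv.
0–2 s: 7 × 2 = 14 m/s
2–6 s: -12 × 4 = -48 m/s
6–11 s: -5 × 5 = -25 m/s
Δv = -59 m/s, so v(11) = -4 + (-59) = -63 m/s.

-63 m/s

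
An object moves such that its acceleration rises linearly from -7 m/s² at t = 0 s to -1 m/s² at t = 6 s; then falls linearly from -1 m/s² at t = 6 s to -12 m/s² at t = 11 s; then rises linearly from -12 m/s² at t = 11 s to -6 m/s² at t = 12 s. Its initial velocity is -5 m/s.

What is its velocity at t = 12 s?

-70.5 m/s

Δv equals the area under the a-t graph; then v = v₀ + Δv.
0–6 s: ½(-7 + -1)(6) = -24 m/s
6–11 s: ½(-1 + -12)(5) = -32.5 m/s
11–12 s: ½(-12 + -6)(1) = -9 m/s
Δv = -65.5 m/s, so v(12) = -5 + (-65.5) = -70.5 m/s.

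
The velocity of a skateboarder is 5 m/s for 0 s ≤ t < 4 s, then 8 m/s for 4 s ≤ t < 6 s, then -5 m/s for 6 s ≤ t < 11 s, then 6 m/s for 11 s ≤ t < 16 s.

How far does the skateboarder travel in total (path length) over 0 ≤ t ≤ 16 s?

91 m

Total distance travelled is ∫|v| dt — sum the magnitudes of each area piece.
0–4 s: |5| × 4 = 20 m
4–6 s: |8| × 2 = 16 m
6–11 s: |-5| × 5 = 25 m
11–16 s: |6| × 5 = 30 m
Total distance = 91 m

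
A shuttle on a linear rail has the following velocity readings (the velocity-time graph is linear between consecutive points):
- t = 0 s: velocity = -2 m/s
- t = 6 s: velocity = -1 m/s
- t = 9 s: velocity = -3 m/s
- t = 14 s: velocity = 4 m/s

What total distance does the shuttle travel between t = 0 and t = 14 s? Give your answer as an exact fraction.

335/14 m

Distance (not displacement) is the total path length: add the absolute areas under v-t.
0–6 s: |½(-2 + -1)(6)| = 9 m
6–9 s: |½(-1 + -3)(3)| = 6 m
9–14 s: v = 0 at t = 78/7 s; triangle areas 45/14 + 40/7 = 125/14 m
Total distance = 335/14 m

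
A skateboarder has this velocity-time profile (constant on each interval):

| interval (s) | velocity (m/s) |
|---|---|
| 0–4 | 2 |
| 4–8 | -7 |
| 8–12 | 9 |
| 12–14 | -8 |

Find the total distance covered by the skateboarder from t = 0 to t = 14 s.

Distance (not displacement) is the total path length: add the absolute areas under v-t.
0–4 s: |2| × 4 = 8 m
4–8 s: |-7| × 4 = 28 m
8–12 s: |9| × 4 = 36 m
12–14 s: |-8| × 2 = 16 m
Total distance = 88 m

88 m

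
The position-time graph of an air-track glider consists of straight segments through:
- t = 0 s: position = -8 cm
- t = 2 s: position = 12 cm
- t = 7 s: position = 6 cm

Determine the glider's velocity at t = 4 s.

Velocity is the slope of the x-t graph on 2–7 s: (6 − 12)/(7 − 2) = -1.2 cm/s.

-1.2 cm/s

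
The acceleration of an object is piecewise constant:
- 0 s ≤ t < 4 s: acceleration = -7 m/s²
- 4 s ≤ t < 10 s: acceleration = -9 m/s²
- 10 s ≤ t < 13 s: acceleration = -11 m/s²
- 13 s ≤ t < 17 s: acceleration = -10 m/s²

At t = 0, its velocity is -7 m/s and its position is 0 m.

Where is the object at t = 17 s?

-1340.5 m

On each constant-a segment, Δv = aΔt and Δx = v₀Δt + ½aΔt²; chain segment to segment.
0–4 s: v starts -7 m/s; Δx = -7·4 + ½·-7·4² = -84 m; v ends -35 m/s.
4–10 s: v starts -35 m/s; Δx = -35·6 + ½·-9·6² = -372 m; v ends -89 m/s.
10–13 s: v starts -89 m/s; Δx = -89·3 + ½·-11·3² = -316.5 m; v ends -122 m/s.
13–17 s: v starts -122 m/s; Δx = -122·4 + ½·-10·4² = -568 m; v ends -162 m/s.
x(17) = 0 + Σ Δx = -1340.5 m.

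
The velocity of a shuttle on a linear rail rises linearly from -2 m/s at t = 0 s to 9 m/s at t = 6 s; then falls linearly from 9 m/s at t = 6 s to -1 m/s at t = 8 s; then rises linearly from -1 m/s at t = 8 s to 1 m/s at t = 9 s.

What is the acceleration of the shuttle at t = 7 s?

Acceleration is the slope of the v-t graph on 6–8 s: (-1 − 9)/(8 − 6) = -5 m/s².

-5 m/s²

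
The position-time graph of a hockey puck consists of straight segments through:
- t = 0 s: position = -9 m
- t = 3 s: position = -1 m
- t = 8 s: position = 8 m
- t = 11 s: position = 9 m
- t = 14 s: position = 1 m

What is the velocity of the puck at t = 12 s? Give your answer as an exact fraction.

-8/3 m/s

Velocity is the slope of the x-t graph on 11–14 s: (1 − 9)/(14 − 11) = -8/3 m/s.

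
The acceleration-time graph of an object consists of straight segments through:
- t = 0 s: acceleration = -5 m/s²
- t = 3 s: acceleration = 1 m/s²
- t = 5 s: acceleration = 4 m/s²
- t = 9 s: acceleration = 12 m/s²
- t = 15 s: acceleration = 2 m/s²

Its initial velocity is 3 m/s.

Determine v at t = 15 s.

76 m/s

Δv equals the area under the a-t graph; then v = v₀ + Δv.
0–3 s: ½(-5 + 1)(3) = -6 m/s
3–5 s: ½(1 + 4)(2) = 5 m/s
5–9 s: ½(4 + 12)(4) = 32 m/s
9–15 s: ½(12 + 2)(6) = 42 m/s
Δv = 73 m/s, so v(15) = 3 + (73) = 76 m/s.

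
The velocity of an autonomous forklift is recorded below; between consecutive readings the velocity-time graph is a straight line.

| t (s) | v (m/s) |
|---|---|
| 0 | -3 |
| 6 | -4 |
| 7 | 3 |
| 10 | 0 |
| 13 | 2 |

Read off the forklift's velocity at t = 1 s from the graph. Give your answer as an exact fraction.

On 0–6 s the graph is linear from -3 to -4 m/s: v(1) = -3 + (-4 − -3)·(1 − 0)/(6 − 0) = -19/6 m/s.

-19/6 m/s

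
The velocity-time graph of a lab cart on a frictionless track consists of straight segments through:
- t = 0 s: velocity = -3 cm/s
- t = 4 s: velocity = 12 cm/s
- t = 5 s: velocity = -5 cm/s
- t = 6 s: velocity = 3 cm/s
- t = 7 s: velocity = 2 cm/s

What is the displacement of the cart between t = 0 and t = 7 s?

Net displacement equals the area under the velocity-time graph (areas below the axis count negative).
0–4 s: ½(-3 + 12)(4) = 18 cm
4–5 s: ½(12 + -5)(1) = 3.5 cm
5–6 s: ½(-5 + 3)(1) = -1 cm
6–7 s: ½(3 + 2)(1) = 2.5 cm
Net displacement = 23 cm

23 cm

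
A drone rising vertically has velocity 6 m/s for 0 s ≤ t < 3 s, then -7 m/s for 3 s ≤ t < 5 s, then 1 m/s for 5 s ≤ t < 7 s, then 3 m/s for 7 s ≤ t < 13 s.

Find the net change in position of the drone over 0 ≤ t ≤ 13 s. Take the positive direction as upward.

24 m

Displacement is the signed area under the v-t curve.
0–3 s: 6 × 3 = 18 m
3–5 s: -7 × 2 = -14 m
5–7 s: 1 × 2 = 2 m
7–13 s: 3 × 6 = 18 m
Net displacement = 24 m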